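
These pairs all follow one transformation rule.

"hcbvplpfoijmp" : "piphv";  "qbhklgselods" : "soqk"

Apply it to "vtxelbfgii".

five

The transformation: keep one character in every 3, starting at position 1 (positions 1st, 4th, 7th, ...), then move the first 2 characters to the end (rotate left by 2).
For "vtxelbfgii", step one produces "vefi"; step two turns that into "five".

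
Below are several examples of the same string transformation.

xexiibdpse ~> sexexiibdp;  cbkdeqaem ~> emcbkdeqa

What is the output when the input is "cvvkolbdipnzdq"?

The rule is to move the last 2 characters to the front (rotate right by 2).
Doing the same to "cvvkolbdipnzdq": "dqcvvkolbdipnz".

dqcvvkolbdipnz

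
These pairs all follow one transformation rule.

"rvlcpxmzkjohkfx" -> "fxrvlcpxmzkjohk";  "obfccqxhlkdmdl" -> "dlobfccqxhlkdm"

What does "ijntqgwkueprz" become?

The rule is to move the last 2 characters to the front (rotate right by 2).
On "ijntqgwkueprz" that produces "rzijntqgwkuep".

rzijntqgwkuep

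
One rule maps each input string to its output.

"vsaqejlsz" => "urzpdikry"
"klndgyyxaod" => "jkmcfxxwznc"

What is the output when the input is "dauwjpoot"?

In each case the input is transformed by: shift every letter 1 place backward in the alphabet (wrapping around).
"dauwjpoot" → "cztvionns".

cztvionns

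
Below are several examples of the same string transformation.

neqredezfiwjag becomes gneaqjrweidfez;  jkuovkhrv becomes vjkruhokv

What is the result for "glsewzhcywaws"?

sglwsaewwyzch

Looking at the pairs, the operation is to swap the first and last characters, then take characters alternately from the front and the back (1st, last, 2nd, 2nd-last, ...).
For "glsewzhcywaws", step one produces "slsewzhcywawg"; step two turns that into "sglwsaewwyzch".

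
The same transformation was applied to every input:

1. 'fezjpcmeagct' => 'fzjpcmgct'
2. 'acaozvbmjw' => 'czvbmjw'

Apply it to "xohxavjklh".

The pattern: remove every vowel.
For "xohxavjklh" the result is "xhxvjklh".

xhxvjklh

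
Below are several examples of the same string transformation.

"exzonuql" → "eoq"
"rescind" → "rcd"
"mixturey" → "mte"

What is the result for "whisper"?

wsr

Each output is the input with this applied: keep one character in every 3, starting at position 1 (positions 1st, 4th, 7th, ...).
So "whisper" becomes "wsr".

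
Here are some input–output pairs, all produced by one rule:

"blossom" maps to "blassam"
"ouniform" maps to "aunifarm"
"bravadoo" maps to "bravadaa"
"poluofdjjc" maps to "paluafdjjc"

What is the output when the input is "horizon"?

Each output is the input with this applied: replace every "o" with "a".
Doing the same to "horizon": "harizan".

harizan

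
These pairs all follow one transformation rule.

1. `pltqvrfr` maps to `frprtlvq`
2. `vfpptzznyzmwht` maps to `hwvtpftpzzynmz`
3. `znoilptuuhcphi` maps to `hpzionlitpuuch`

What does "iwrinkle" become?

lkierwni

What's happening: move the last 3 characters to the front (rotate right by 3), then swap each adjacent pair of characters (1↔2, 3↔4, ...).
"iwrinkle" → "kleiwrin" → "lkierwni".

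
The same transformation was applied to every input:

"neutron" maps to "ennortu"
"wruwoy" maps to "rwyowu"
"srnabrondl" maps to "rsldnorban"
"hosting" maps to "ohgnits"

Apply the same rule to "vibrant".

ivtnarb

The rule is to reverse the string, then move the last 2 characters to the front (rotate right by 2).
Applying both steps to "vibrant": "tnarbiv", then "ivtnarb".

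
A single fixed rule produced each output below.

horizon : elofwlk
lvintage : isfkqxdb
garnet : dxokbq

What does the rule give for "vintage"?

What's happening: shift every letter 3 places backward in the alphabet (wrapping around).
"vintage" → "sfkqxdb".

sfkqxdb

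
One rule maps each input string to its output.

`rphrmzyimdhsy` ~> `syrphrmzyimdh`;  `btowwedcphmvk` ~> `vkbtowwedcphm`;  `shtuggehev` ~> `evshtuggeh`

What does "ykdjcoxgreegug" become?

ugykdjcoxgreeg

The transformation: move the last 2 characters to the front (rotate right by 2).
For "ykdjcoxgreegug" the result is "ugykdjcoxgreeg".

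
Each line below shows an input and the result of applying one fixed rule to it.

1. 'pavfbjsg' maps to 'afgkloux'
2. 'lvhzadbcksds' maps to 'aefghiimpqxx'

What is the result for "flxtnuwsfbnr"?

Looking at the pairs, the operation is to shift every letter 5 places forward in the alphabet (wrapping around), then sort the characters into alphabetical order.
Working it through for "flxtnuwsfbnr": intermediate "kqcyszbxkgsw", final "bcgkkqsswxyz".

bcgkkqsswxyz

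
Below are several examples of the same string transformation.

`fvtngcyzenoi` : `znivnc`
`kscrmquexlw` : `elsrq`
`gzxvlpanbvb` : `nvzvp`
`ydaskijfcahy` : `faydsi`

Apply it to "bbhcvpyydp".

ypbcp

The transformation: keep every other character starting from the second (positions 2nd, 4th, 6th, ...), then move the first 3 characters to the end (rotate left by 3).
Starting from "bbhcvpyydp": after the first operation, "bcpyp"; after the second, "ypbcp".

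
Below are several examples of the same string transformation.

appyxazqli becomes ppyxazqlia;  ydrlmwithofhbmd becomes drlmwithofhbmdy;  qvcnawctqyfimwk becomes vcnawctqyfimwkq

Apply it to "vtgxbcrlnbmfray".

In each case the input is transformed by: move the first character to the end.
Applying that to "vtgxbcrlnbmfray" gives "tgxbcrlnbmfrayv".

tgxbcrlnbmfrayv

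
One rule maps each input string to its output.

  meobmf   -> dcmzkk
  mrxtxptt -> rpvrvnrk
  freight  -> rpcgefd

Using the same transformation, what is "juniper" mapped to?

pslgnch

In each case the input is transformed by: swap the first and last characters, then shift every letter 2 places backward in the alphabet (wrapping around).
Starting from "juniper": after the first operation, "runipej"; after the second, "pslgnch".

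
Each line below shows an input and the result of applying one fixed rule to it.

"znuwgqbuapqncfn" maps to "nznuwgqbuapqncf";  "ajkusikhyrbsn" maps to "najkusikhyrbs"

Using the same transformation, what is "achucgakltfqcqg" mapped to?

The pattern: move the last character to the front.
On "achucgakltfqcqg" that produces "gachucgakltfqcq".

gachucgakltfqcq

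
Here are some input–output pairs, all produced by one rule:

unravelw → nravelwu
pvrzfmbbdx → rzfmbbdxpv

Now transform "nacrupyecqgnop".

Each output is the input with this applied: swap the front and back halves of the string, then move the last 3 characters to the front (rotate right by 3).
For "nacrupyecqgnop", step one produces "ecqgnopnacrupy"; step two turns that into "upyecqgnopnacr".

upyecqgnopnacr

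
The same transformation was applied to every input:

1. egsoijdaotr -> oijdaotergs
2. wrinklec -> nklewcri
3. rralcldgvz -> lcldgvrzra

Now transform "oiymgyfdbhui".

In each case the input is transformed by: swap the first and last characters, then move the first 3 characters to the end (rotate left by 3).
Applying that to "oiymgyfdbhui" gives "mgyfdbhuoiiy".

mgyfdbhuoiiy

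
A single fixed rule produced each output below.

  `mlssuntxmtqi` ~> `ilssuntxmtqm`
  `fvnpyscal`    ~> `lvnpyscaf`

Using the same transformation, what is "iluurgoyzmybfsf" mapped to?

The rule is to swap the first and last characters.
Applying that to "iluurgoyzmybfsf" gives "fluurgoyzmybfsi".

fluurgoyzmybfsi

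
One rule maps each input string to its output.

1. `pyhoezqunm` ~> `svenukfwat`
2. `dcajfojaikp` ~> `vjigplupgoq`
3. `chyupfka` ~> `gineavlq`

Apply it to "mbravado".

Rule — move the last character to the front, then shift every letter 6 places forward in the alphabet (wrapping around).
Starting from "mbravado": after the first operation, "ombravad"; after the second, "ushxgbgj".

ushxgbgj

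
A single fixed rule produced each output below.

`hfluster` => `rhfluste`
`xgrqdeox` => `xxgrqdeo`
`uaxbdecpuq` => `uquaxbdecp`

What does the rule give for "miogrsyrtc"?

tcmiogrsyr

The transformation: swap the front and back halves of the string, then move the first 3 characters to the end (rotate left by 3).
Applying both steps to "miogrsyrtc": "syrtcmiogr", then "tcmiogrsyr".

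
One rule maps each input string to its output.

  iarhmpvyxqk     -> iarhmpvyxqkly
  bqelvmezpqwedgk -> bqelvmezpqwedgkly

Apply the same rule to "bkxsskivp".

bkxsskivply

Each output is the input with this applied: append "ly".
Doing the same to "bkxsskivp": "bkxsskivply".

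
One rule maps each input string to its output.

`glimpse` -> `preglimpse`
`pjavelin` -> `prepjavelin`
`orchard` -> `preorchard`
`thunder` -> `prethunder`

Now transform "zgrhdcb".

Each output is the input with this applied: prepend "pre".
So "zgrhdcb" becomes "prezgrhdcb".

prezgrhdcb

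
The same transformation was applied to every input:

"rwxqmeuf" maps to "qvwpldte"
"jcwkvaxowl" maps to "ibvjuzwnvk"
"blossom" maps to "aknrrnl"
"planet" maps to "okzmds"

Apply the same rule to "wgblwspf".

Each output is the input with this applied: shift every letter 1 place backward in the alphabet (wrapping around).
"wgblwspf" → "vfakvroe".

vfakvroe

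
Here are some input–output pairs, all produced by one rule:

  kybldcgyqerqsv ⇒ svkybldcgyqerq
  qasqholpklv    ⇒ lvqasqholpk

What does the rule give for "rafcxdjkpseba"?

barafcxdjkpse

The transformation: move the last 2 characters to the front (rotate right by 2).
So "rafcxdjkpseba" becomes "barafcxdjkpse".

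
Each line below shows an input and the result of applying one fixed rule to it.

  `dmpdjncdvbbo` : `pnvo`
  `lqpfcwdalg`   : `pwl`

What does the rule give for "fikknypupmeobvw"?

kypow

Rule — keep one character in every 3, starting at position 3 (positions 3rd, 6th, 9th, ...).
For "fikknypupmeobvw" the result is "kypow".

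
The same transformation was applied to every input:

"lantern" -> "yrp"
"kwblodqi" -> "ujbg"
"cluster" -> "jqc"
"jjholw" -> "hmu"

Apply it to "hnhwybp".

luz

The transformation: keep every other character starting from the second (positions 2nd, 4th, 6th, ...), then shift every letter 2 places backward in the alphabet (wrapping around).
Applying both steps to "hnhwybp": "nwb", then "luz".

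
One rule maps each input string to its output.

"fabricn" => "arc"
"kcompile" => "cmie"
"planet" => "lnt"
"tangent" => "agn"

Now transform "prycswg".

The transformation: keep every other character starting from the second (positions 2nd, 4th, 6th, ...).
So "prycswg" becomes "rcw".

rcw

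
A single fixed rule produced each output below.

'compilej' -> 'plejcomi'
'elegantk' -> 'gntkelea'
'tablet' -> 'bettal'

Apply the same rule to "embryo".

byoemr

The transformation: swap the front and back halves of the string, then swap the first and last characters.
On "embryo": the first step gives "ryoemb", and the second then gives "byoemr".
(Check on "compilej": → "ilejcomp" → "plejcomi" ✓)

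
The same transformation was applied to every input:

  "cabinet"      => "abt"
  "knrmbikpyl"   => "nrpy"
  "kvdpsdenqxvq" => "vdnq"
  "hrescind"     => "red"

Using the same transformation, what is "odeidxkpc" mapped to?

In each case the input is transformed by: swap each adjacent pair of characters (1↔2, 3↔4, ...), then keep one character in every 3, starting at position 1 (positions 1st, 4th, 7th, ...).
"odeidxkpc" → "doiexdpkc" → "dep".

dep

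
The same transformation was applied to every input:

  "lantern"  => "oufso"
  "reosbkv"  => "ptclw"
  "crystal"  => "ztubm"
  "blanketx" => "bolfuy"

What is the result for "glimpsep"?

jnqtfq

The pattern: shift every letter 1 place forward in the alphabet (wrapping around), then delete the first 2 characters.
On "glimpsep": the first step gives "hmjnqtfq", and the second then gives "jnqtfq".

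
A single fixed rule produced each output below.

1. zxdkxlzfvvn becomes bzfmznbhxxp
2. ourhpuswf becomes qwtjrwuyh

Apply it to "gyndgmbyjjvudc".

In each case the input is transformed by: shift every letter 2 places forward in the alphabet (wrapping around).
"gyndgmbyjjvudc" → "iapfiodallxwfe".

iapfiodallxwfe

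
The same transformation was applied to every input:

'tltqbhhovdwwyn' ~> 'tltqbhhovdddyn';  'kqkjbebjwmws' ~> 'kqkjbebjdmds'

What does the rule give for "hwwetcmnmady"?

hddetcmnmady

What's happening: replace every "w" with "d".
Applying that to "hwwetcmnmady" gives "hddetcmnmady".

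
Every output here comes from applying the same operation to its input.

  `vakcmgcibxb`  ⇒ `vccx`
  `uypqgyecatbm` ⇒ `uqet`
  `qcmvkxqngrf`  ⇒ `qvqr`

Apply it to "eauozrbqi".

Rule — keep one character in every 3, starting at position 1 (positions 1st, 4th, 7th, ...).
So "eauozrbqi" becomes "eob".

eob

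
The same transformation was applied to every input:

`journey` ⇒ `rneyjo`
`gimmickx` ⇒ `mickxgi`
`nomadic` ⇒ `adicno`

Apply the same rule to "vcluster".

Looking at the pairs, the operation is to move the first 2 characters to the end (rotate left by 2), then delete the first character.
Working it through for "vcluster": intermediate "lustervc", final "ustervc".

ustervc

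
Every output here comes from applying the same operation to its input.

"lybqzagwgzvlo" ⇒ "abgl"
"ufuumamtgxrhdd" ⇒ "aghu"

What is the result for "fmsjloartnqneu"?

nost

The transformation: keep one character in every 3, starting at position 3 (positions 3rd, 6th, 9th, ...), then sort the characters into alphabetical order.
Applying both steps to "fmsjloartnqneu": "sotn", then "nost".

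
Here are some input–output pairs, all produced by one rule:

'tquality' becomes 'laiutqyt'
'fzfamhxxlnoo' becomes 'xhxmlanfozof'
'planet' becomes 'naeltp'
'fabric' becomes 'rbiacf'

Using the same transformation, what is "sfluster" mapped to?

The transformation: swap the front and back halves of the string, then take characters alternately from the front and the back (1st, last, 2nd, 2nd-last, ...).
"sfluster" → "sutlefrs".

sutlefrs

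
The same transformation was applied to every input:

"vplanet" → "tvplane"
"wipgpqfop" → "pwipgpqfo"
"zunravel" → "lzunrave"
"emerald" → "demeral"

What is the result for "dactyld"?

ddactyl

Rule — move the last character to the front.
On "dactyld" that produces "ddactyl".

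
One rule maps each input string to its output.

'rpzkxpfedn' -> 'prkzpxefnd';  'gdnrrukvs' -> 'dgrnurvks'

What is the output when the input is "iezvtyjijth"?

The rule is to swap each adjacent pair of characters (1↔2, 3↔4, ...).
Applying that to "iezvtyjijth" gives "eivzytijtjh".

eivzytijtjh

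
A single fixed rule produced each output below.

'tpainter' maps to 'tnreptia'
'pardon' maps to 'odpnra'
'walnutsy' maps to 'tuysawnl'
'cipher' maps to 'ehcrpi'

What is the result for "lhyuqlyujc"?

Rule — swap the front and back halves of the string, then swap each adjacent pair of characters (1↔2, 3↔4, ...).
Starting from "lhyuqlyujc": after the first operation, "lyujclhyuq"; after the second, "yljulcyhqu".

yljulcyhqu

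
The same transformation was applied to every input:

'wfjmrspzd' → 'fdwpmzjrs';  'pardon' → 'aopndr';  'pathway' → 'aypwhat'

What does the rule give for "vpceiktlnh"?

The rule is to swap each adjacent pair of characters (1↔2, 3↔4, ...), then take characters alternately from the front and the back (1st, last, 2nd, 2nd-last, ...).
So "vpceiktlnh" becomes "pnvhetclki".

pnvhetclki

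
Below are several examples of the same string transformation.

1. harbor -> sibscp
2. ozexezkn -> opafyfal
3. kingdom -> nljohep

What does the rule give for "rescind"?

Rule — shift every letter 1 place forward in the alphabet (wrapping around), then move the last character to the front.
Working it through for "rescind": intermediate "sftdjoe", final "esftdjo".
(Check on "harbor": → "ibscps" → "sibscp" ✓)

esftdjo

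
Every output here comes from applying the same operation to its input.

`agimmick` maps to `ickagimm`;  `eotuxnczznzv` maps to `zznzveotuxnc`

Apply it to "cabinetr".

In each case the input is transformed by: move the first character to the end, then swap the front and back halves of the string.
Working it through for "cabinetr": intermediate "abinetrc", final "etrcabin".

etrcabin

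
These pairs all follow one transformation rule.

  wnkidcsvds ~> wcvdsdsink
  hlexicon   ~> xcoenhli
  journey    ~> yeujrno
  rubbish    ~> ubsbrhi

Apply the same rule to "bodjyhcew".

ybwcodjeh

In each case the input is transformed by: sort the characters into reverse alphabetical order, then take characters alternately from the front and the back (1st, last, 2nd, 2nd-last, ...).
For "bodjyhcew", step one produces "ywojhedcb"; step two turns that into "ybwcodjeh".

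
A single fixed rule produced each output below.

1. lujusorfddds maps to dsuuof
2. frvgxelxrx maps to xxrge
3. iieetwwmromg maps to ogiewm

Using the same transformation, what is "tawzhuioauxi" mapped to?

uiazuo

Looking at the pairs, the operation is to move the last 3 characters to the front (rotate right by 3), then keep every other character starting from the first (positions 1st, 3rd, 5th, ...).
Starting from "tawzhuioauxi": after the first operation, "uxitawzhuioa"; after the second, "uiazuo".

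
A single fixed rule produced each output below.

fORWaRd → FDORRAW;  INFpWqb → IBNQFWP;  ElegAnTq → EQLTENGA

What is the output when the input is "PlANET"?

The rule is to take characters alternately from the front and the back (1st, last, 2nd, 2nd-last, ...), then convert every letter to uppercase.
Starting from "PlANET": after the first operation, "PTlEAN"; after the second, "PTLEAN".

PTLEAN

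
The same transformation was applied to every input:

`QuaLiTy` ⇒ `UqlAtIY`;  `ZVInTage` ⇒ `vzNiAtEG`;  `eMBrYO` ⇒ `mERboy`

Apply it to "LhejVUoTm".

In each case the input is transformed by: flip the case of every letter, then swap each adjacent pair of characters (1↔2, 3↔4, ...).
On "LhejVUoTm" that produces "HlJEuvtOM".
(Check on "QuaLiTy": → "qUAlItY" → "UqlAtIY" ✓)

HlJEuvtOM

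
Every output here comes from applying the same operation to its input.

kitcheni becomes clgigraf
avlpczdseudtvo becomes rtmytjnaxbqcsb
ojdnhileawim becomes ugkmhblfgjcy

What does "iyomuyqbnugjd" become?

ehbgwmkswozls

Looking at the pairs, the operation is to shift every letter 2 places backward in the alphabet (wrapping around), then move the last 3 characters to the front (rotate right by 3).
For "iyomuyqbnugjd", step one produces "gwmkswozlsehb"; step two turns that into "ehbgwmkswozls".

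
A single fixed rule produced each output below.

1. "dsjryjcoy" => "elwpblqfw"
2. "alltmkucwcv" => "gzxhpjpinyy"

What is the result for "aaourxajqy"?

Looking at the pairs, the operation is to move the first 3 characters to the end (rotate left by 3), then shift every letter 13 places forward in the alphabet (wrapping around) — i.e. ROT13.
Working it through for "aaourxajqy": intermediate "urxajqyaao", final "heknwdlnnb".

heknwdlnnb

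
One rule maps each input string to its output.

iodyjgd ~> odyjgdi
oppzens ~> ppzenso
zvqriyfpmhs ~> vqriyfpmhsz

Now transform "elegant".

The pattern: move the first character to the end.
"elegant" → "legante".

legante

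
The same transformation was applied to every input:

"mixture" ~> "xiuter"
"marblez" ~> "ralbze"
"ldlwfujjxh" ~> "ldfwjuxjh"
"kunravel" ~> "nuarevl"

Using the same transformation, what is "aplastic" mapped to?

The transformation: delete the first character, then swap each adjacent pair of characters (1↔2, 3↔4, ...).
Starting from "aplastic": after the first operation, "plastic"; after the second, "lpsaitc".

lpsaitc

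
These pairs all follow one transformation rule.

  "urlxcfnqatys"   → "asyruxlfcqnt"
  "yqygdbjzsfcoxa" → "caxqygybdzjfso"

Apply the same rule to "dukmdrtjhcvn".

hnvudmkrdjtc

The pattern: swap each adjacent pair of characters (1↔2, 3↔4, ...), then move the last 3 characters to the front (rotate right by 3).
Working it through for "dukmdrtjhcvn": intermediate "udmkrdjtchnv", final "hnvudmkrdjtc".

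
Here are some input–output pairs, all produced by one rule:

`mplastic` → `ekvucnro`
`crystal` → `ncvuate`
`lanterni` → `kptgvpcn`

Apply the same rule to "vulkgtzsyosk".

muqaubvimnwx

The transformation: reverse the string, then shift every letter 2 places forward in the alphabet (wrapping around).
On "vulkgtzsyosk": the first step gives "ksoysztgkluv", and the second then gives "muqaubvimnwx".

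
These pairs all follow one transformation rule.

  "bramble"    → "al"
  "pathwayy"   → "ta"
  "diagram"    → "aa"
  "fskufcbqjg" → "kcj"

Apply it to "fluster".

Rule — keep one character in every 3, starting at position 3 (positions 3rd, 6th, 9th, ...).
Doing the same to "fluster": "ue".

ue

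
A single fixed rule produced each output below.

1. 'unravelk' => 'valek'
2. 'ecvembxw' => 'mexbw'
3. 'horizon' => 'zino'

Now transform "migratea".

areta

The transformation: delete the first 3 characters, then swap each adjacent pair of characters (1↔2, 3↔4, ...).
For "migratea", step one produces "ratea"; step two turns that into "areta".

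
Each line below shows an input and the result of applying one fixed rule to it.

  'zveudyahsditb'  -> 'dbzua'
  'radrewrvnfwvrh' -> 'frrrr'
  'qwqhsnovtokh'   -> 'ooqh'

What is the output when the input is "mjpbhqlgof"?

Each output is the input with this applied: keep one character in every 3, starting at position 1 (positions 1st, 4th, 7th, ...), then move the last 2 characters to the front (rotate right by 2).
For "mjpbhqlgof", step one produces "mblf"; step two turns that into "lfmb".

lfmb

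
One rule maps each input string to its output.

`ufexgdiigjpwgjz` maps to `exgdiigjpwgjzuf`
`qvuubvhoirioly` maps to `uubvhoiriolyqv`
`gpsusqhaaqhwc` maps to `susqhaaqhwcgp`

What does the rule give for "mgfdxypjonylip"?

The transformation: move the first 2 characters to the end (rotate left by 2).
On "mgfdxypjonylip" that produces "fdxypjonylipmg".

fdxypjonylipmg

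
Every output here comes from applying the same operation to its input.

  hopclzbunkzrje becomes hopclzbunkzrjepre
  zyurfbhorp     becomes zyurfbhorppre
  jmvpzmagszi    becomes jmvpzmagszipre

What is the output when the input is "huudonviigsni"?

Rule — append "pre".
On "huudonviigsni" that produces "huudonviigsnipre".

huudonviigsnipre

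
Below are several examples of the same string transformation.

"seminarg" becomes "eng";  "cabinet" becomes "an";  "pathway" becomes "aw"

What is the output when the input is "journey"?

on

Rule — keep one character in every 3, starting at position 2 (positions 2nd, 5th, 8th, ...).
Doing the same to "journey": "on".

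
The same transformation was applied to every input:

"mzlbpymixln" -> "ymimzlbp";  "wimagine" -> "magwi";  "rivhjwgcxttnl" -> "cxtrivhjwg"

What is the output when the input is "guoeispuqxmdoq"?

qxmguoeispu

What's happening: delete the last 3 characters, then move the last 3 characters to the front (rotate right by 3).
Applying both steps to "guoeispuqxmdoq": "guoeispuqxm", then "qxmguoeispu".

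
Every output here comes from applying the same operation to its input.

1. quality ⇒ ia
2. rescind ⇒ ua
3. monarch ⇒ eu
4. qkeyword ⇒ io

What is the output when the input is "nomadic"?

eau

What's happening: shift every letter 8 places backward in the alphabet (wrapping around), then keep only the vowels.
Starting from "nomadic": after the first operation, "fgesvau"; after the second, "eau".
(Check on "monarch": → "egfsjuz" → "eu" ✓)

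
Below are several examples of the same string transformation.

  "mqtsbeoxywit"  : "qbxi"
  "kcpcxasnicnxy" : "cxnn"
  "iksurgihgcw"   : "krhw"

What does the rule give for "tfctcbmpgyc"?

Looking at the pairs, the operation is to keep one character in every 3, starting at position 2 (positions 2nd, 5th, 8th, ...).
Doing the same to "tfctcbmpgyc": "fcpc".

fcpc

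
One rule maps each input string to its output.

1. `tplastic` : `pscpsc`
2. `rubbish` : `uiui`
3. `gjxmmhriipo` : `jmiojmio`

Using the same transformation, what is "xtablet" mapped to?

The rule is to keep one character in every 3, starting at position 2 (positions 2nd, 5th, 8th, ...), then write the whole string twice.
Starting from "xtablet": after the first operation, "tl"; after the second, "tltl".

tltl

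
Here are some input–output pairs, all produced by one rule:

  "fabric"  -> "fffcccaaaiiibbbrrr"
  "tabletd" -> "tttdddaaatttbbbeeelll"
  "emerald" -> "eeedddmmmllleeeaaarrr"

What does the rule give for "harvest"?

hhhtttaaasssrrreeevvv

Looking at the pairs, the operation is to take characters alternately from the front and the back (1st, last, 2nd, 2nd-last, ...), then repeat every character 3 times.
For "harvest", step one produces "htasrev"; step two turns that into "hhhtttaaasssrrreeevvv".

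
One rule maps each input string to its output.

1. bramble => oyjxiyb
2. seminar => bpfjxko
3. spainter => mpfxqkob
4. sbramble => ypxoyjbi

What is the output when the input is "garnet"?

xdkoqb

The transformation: swap each adjacent pair of characters (1↔2, 3↔4, ...), then shift every letter 3 places backward in the alphabet (wrapping around).
On "garnet": the first step gives "agnrte", and the second then gives "xdkoqb".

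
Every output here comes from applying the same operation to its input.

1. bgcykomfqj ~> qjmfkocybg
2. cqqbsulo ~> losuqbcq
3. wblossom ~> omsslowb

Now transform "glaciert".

rtieacgl

The rule is to swap each adjacent pair of characters (1↔2, 3↔4, ...), then reverse the string.
So "glaciert" becomes "rtieacgl".
(Check on "cqqbsulo": → "qcbqusol" → "losuqbcq" ✓)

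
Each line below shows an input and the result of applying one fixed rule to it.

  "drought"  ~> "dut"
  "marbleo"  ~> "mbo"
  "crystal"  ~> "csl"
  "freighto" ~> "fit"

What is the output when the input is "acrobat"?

Each output is the input with this applied: keep one character in every 3, starting at position 1 (positions 1st, 4th, 7th, ...).
So "acrobat" becomes "aot".

aot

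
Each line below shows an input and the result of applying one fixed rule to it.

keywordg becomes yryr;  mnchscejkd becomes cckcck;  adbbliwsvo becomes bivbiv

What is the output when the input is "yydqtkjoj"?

dkjdkj

Each output is the input with this applied: keep one character in every 3, starting at position 3 (positions 3rd, 6th, 9th, ...), then write the whole string twice.
Applying that to "yydqtkjoj" gives "dkjdkj".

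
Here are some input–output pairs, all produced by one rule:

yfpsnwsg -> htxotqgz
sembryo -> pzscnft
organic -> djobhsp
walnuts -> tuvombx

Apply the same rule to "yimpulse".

Looking at the pairs, the operation is to reverse the string, then shift every letter 1 place forward in the alphabet (wrapping around).
Applying both steps to "yimpulse": "eslupmiy", then "ftmvqnjz".

ftmvqnjz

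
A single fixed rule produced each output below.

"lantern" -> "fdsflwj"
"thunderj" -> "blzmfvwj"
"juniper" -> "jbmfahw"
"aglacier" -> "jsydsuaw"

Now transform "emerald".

The transformation: move the last character to the front, then shift every letter 8 places backward in the alphabet (wrapping around).
For "emerald", step one produces "demeral"; step two turns that into "vwewjsd".

vwewjsd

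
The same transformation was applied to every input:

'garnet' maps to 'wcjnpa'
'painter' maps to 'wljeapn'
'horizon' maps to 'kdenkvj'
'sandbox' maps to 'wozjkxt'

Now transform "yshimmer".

The rule is to swap each adjacent pair of characters (1↔2, 3↔4, ...), then shift every letter 4 places backward in the alphabet (wrapping around).
Starting from "yshimmer": after the first operation, "syihmmre"; after the second, "ouediina".

ouediina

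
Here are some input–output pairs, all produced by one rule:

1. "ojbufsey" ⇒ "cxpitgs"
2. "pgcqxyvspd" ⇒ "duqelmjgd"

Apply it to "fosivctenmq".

Rule — shift every letter 12 places backward in the alphabet (wrapping around), then delete the last character.
For "fosivctenmq", step one produces "tcgwjqhsbae"; step two turns that into "tcgwjqhsba".
(Check on "pgcqxyvspd": → "duqelmjgdr" → "duqelmjgd" ✓)

tcgwjqhsba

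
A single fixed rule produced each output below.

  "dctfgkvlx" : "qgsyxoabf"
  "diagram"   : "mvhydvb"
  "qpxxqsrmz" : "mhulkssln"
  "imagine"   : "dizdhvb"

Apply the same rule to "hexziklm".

fghczsud

The pattern: shift every letter 5 places backward in the alphabet (wrapping around), then move the last 3 characters to the front (rotate right by 3).
Working it through for "hexziklm": intermediate "czsudfgh", final "fghczsud".
(Check on "qpxxqsrmz": → "lksslnmhu" → "mhulkssln" ✓)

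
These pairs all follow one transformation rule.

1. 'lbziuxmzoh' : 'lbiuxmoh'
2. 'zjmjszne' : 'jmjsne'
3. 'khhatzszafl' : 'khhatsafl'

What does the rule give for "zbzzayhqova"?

The transformation: remove every "z".
Doing the same to "zbzzayhqova": "bayhqova".

bayhqova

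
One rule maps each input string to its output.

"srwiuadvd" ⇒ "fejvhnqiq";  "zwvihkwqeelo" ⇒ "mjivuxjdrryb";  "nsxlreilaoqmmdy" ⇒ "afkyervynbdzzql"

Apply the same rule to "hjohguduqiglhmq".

uwbuthqhdvtyuzd

Looking at the pairs, the operation is to shift every letter 13 places forward in the alphabet (wrapping around) — i.e. ROT13.
"hjohguduqiglhmq" → "uwbuthqhdvtyuzd".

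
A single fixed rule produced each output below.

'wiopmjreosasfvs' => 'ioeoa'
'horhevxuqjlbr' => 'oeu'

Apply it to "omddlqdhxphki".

In each case the input is transformed by: keep only the vowels.
Applying that to "omddlqdhxphki" gives "oi".

oi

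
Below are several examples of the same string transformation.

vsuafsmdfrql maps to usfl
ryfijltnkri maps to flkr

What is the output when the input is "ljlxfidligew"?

liiw

What's happening: move the first character to the end, then keep one character in every 3, starting at position 2 (positions 2nd, 5th, 8th, ...).
Working it through for "ljlxfidligew": intermediate "jlxfidligewl", final "liiw".
(Check on "ryfijltnkri": → "yfijltnkrir" → "flkr" ✓)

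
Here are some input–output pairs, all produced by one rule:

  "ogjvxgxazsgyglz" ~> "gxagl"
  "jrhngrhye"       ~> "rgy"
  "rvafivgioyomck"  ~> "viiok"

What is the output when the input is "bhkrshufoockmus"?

hsfcu

Looking at the pairs, the operation is to keep one character in every 3, starting at position 2 (positions 2nd, 5th, 8th, ...).
Doing the same to "bhkrshufoockmus": "hsfcu".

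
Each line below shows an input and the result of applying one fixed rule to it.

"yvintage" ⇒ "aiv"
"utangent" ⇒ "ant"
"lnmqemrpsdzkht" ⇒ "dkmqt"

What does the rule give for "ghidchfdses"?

Looking at the pairs, the operation is to sort the characters into alphabetical order, then keep one character in every 3, starting at position 1 (positions 1st, 4th, 7th, ...).
"ghidchfdses" → "cddefghhiss" → "cehs".

cehs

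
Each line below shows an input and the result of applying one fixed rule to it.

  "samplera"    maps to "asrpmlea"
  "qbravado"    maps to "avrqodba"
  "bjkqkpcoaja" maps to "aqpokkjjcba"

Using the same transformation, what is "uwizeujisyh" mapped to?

ezywuusjiih

The rule is to sort the characters into reverse alphabetical order, then move the last character to the front.
For "uwizeujisyh", step one produces "zywuusjiihe"; step two turns that into "ezywuusjiih".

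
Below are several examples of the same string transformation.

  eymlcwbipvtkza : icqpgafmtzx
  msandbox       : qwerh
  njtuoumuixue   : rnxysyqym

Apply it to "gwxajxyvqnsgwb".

Each output is the input with this applied: delete the last 3 characters, then shift every letter 4 places forward in the alphabet (wrapping around).
For "gwxajxyvqnsgwb", step one produces "gwxajxyvqns"; step two turns that into "kabenbczurw".
(Check on "njtuoumuixue": → "njtuoumui" → "rnxysyqym" ✓)

kabenbczurw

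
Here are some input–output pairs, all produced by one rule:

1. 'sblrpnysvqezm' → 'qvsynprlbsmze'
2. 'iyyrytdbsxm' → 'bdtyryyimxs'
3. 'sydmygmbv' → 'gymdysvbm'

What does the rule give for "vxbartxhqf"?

xtrabxvfqh

Each output is the input with this applied: reverse the string, then move the first 3 characters to the end (rotate left by 3).
On "vxbartxhqf": the first step gives "fqhxtrabxv", and the second then gives "xtrabxvfqh".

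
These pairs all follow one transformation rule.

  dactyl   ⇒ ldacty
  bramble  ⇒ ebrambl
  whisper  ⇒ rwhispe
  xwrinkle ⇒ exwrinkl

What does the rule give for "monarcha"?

The transformation: move the last character to the front.
So "monarcha" becomes "amonarch".

amonarch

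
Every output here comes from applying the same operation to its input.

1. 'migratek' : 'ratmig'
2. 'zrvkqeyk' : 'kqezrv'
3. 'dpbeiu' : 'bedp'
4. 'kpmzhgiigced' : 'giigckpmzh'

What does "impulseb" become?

Each output is the input with this applied: delete the last 2 characters, then swap the front and back halves of the string.
For "impulseb", step one produces "impuls"; step two turns that into "ulsimp".

ulsimp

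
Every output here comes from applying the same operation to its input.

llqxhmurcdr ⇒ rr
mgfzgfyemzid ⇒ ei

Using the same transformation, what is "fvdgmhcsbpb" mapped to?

Looking at the pairs, the operation is to keep one character in every 3, starting at position 2 (positions 2nd, 5th, 8th, ...), then delete the first 2 characters.
On "fvdgmhcsbpb": the first step gives "vmsb", and the second then gives "sb".

sb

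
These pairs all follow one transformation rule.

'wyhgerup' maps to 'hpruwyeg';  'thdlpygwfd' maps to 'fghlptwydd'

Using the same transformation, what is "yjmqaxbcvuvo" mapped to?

cjmoquvvxyab

The pattern: sort the characters into alphabetical order, then move the first 2 characters to the end (rotate left by 2).
Working it through for "yjmqaxbcvuvo": intermediate "abcjmoquvvxy", final "cjmoquvvxyab".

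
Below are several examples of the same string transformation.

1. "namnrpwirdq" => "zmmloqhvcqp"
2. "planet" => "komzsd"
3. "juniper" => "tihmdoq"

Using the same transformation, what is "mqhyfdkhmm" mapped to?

plxgcegjll

Rule — shift every letter 1 place backward in the alphabet (wrapping around), then swap each adjacent pair of characters (1↔2, 3↔4, ...).
On "mqhyfdkhmm" that produces "plxgcegjll".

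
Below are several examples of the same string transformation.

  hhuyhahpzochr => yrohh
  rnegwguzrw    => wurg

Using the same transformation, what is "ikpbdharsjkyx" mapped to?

Rule — keep one character in every 3, starting at position 1 (positions 1st, 4th, 7th, ...), then sort the characters into reverse alphabetical order.
On "ikpbdharsjkyx": the first step gives "ibajx", and the second then gives "xjiba".

xjiba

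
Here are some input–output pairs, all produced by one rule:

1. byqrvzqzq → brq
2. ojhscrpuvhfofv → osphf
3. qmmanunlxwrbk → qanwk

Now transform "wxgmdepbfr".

Looking at the pairs, the operation is to keep one character in every 3, starting at position 1 (positions 1st, 4th, 7th, ...).
So "wxgmdepbfr" becomes "wmpr".

wmpr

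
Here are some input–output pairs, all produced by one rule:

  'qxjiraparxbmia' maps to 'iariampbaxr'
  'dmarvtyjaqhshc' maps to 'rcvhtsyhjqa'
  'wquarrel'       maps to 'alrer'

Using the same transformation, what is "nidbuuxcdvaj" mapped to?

Each output is the input with this applied: delete the first 3 characters, then take characters alternately from the front and the back (1st, last, 2nd, 2nd-last, ...).
Working it through for "nidbuuxcdvaj": intermediate "buuxcdvaj", final "bjuauvxdc".
(Check on "qxjiraparxbmia": → "iraparxbmia" → "iariampbaxr" ✓)

bjuauvxdc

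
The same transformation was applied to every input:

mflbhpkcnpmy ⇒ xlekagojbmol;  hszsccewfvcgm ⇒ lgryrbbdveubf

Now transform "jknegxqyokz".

yijmdfwpxnj

Rule — shift every letter 1 place backward in the alphabet (wrapping around), then move the last character to the front.
Doing the same to "jknegxqyokz": "yijmdfwpxnj".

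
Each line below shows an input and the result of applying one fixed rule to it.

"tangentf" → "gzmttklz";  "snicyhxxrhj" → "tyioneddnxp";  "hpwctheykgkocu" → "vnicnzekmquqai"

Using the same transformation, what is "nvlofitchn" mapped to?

bturoliztn

Rule — shift every letter 6 places forward in the alphabet (wrapping around), then swap each adjacent pair of characters (1↔2, 3↔4, ...).
Starting from "nvlofitchn": after the first operation, "tbrulozint"; after the second, "bturoliztn".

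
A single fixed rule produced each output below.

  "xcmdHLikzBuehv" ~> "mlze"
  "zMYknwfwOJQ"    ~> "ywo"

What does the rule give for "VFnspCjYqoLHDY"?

Each output is the input with this applied: keep one character in every 3, starting at position 3 (positions 3rd, 6th, 9th, ...), then convert every letter to lowercase.
Applying both steps to "VFnspCjYqoLHDY": "nCqH", then "ncqh".

ncqh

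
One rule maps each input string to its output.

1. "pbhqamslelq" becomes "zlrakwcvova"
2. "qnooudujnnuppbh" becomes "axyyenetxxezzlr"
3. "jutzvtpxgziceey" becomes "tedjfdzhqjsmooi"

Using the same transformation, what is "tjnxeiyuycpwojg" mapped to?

The pattern: shift every letter 10 places forward in the alphabet (wrapping around).
"tjnxeiyuycpwojg" → "dtxhosieimzgytq".

dtxhosieimzgytq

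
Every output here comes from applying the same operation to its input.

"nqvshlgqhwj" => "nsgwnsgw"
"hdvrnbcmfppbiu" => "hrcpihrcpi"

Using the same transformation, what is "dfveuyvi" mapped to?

Looking at the pairs, the operation is to keep one character in every 3, starting at position 1 (positions 1st, 4th, 7th, ...), then write the whole string twice.
Working it through for "dfveuyvi": intermediate "dev", final "devdev".

devdev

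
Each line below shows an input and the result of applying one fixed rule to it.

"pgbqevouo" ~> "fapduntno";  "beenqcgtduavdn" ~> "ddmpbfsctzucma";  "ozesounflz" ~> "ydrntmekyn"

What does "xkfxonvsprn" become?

The transformation: move the first character to the end, then shift every letter 1 place backward in the alphabet (wrapping around).
For "xkfxonvsprn", step one produces "kfxonvsprnx"; step two turns that into "jewnmuroqmw".

jewnmuroqmw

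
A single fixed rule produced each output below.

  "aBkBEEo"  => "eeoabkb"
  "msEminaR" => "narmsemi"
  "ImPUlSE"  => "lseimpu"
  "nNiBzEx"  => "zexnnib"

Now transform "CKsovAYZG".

yzgcksova

Looking at the pairs, the operation is to move the last 3 characters to the front (rotate right by 3), then convert every letter to lowercase.
For "CKsovAYZG", step one produces "YZGCKsovA"; step two turns that into "yzgcksova".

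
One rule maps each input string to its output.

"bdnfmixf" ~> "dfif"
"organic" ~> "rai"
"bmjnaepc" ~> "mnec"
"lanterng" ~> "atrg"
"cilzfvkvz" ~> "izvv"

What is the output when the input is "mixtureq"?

itrq

The pattern: keep every other character starting from the second (positions 2nd, 4th, 6th, ...).
For "mixtureq" the result is "itrq".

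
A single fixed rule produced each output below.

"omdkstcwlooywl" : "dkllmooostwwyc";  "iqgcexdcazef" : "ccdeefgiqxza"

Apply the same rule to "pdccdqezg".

In each case the input is transformed by: sort the characters into alphabetical order, then move the first character to the end.
Applying both steps to "pdccdqezg": "ccddegpqz", then "cddegpqzc".

cddegpqzc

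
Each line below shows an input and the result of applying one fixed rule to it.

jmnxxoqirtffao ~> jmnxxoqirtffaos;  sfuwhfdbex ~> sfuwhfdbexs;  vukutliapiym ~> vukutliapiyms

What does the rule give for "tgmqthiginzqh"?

tgmqthiginzqhs

Each output is the input with this applied: append "s".
So "tgmqthiginzqh" becomes "tgmqthiginzqhs".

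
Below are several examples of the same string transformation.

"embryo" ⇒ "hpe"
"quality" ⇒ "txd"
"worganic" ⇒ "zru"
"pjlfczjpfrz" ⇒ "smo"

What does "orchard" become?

Rule — shift every letter 3 places forward in the alphabet (wrapping around), then keep only the first 3 characters.
Starting from "orchard": after the first operation, "rufkdug"; after the second, "ruf".
(Check on "quality": → "txdolwb" → "txd" ✓)

ruf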